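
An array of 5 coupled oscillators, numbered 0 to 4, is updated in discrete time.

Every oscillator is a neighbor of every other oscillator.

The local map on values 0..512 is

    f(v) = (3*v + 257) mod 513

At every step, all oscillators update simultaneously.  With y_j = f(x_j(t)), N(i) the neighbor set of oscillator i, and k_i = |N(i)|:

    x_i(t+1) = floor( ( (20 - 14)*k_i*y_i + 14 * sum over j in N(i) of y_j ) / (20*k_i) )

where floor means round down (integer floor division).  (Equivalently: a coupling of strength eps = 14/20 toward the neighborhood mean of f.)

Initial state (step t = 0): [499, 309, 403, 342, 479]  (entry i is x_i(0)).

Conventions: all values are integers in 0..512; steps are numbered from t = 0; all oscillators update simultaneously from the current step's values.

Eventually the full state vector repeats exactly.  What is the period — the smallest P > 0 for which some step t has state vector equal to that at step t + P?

Simulating step by step:
t=0: [499, 309, 403, 342, 479]
t=1: [241, 234, 269, 246, 233]
t=2: [386, 384, 333, 388, 383]
t=3: [359, 358, 339, 360, 358]
t=4: [296, 296, 289, 297, 296]
t=5: [115, 115, 113, 116, 115]
t=6: [88, 88, 87, 88, 88]
t=7: [7, 7, 7, 7, 7]
t=8: [278, 278, 278, 278, 278]
t=9: [65, 65, 65, 65, 65]
t=10: [452, 452, 452, 452, 452]
t=11: [74, 74, 74, 74, 74]
t=12: [479, 479, 479, 479, 479]
t=13: [155, 155, 155, 155, 155]
t=14: [209, 209, 209, 209, 209]
t=15: [371, 371, 371, 371, 371]
t=16: [344, 344, 344, 344, 344]
t=17: [263, 263, 263, 263, 263]
t=18: [20, 20, 20, 20, 20]
t=19: [317, 317, 317, 317, 317]
t=20: [182, 182, 182, 182, 182]
t=21: [290, 290, 290, 290, 290]
t=22: [101, 101, 101, 101, 101]
t=23: [47, 47, 47, 47, 47]
t=24: [398, 398, 398, 398, 398]
t=25: [425, 425, 425, 425, 425]
t=26: [506, 506, 506, 506, 506]
t=27: [236, 236, 236, 236, 236]
t=28: [452, 452, 452, 452, 452]

Answer: 18
Key observation: The state at step 10, [452, 452, 452, 452, 452], reappears at step 28 — and no state repeats earlier — so the cycle the system enters has period 18.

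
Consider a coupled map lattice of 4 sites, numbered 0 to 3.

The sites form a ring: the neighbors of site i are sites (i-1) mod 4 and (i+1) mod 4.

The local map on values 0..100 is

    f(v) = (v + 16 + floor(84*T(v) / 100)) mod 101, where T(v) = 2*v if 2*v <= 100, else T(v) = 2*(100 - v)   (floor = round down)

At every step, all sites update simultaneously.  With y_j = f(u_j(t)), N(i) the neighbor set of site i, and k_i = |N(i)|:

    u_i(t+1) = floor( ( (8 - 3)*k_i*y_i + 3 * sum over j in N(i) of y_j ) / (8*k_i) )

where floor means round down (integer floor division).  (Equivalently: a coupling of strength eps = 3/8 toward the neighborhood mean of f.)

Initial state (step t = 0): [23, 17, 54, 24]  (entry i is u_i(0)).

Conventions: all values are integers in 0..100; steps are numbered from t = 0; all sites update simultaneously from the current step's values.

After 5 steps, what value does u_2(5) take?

Simulating step by step:
t=0: [23, 17, 54, 24]
t=1: [74, 61, 55, 73]
t=2: [33, 40, 42, 35]
t=3: [7, 19, 22, 10]
t=4: [41, 61, 66, 46]
t=5: [29, 37, 38, 35]

Answer: u_2(5) = 38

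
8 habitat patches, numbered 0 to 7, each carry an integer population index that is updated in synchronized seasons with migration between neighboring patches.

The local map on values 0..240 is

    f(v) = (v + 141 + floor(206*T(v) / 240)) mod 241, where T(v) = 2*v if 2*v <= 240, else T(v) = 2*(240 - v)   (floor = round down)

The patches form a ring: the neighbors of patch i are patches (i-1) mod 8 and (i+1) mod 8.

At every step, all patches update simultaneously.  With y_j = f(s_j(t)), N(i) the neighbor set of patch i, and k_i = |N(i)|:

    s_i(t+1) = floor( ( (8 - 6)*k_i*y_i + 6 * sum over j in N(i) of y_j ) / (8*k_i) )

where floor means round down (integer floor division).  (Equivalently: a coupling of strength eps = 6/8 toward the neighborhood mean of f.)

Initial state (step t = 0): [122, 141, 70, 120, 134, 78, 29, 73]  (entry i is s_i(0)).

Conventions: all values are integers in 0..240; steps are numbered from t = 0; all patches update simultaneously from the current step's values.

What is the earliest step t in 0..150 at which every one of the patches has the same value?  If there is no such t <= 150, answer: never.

Simulating step by step:
t=0: [122, 141, 70, 120, 134, 78, 29, 73]  (not all equal)
t=1: [171, 170, 186, 170, 180, 190, 133, 190]  (not all equal)
t=2: [184, 185, 187, 182, 182, 193, 185, 195]  (not all equal)
t=3: [176, 178, 179, 179, 178, 178, 174, 177]  (not all equal)
t=4: [184, 184, 183, 183, 183, 185, 185, 185]  (not all equal)
t=5: [179, 180, 180, 180, 179, 179, 179, 179]  (not all equal)
t=6: [183, 183, 183, 183, 183, 183, 183, 183]  (all equal)

Answer: 6
Key observation: Synchronization is absorbing here: once all patches are equal they stay equal, and step 6 is the first all-equal step.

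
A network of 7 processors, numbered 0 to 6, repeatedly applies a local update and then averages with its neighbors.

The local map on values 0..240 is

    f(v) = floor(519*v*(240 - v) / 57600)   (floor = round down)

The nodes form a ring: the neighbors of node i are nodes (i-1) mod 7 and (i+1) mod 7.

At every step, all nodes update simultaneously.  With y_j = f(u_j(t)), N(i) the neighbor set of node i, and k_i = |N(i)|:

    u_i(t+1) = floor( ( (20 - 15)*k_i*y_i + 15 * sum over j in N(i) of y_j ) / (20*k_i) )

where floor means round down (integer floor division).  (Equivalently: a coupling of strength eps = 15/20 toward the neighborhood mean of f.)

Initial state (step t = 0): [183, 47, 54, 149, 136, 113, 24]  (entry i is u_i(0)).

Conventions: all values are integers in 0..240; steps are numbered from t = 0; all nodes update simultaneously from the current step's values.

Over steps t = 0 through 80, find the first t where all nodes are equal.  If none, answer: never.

Answer: 3
Key observation: Synchronization is absorbing here: once all nodes are equal they stay equal, and step 3 is the first all-equal step.

Derivation:
t=0: [183, 47, 54, 149, 136, 113, 24]  (not all equal)
t=1: [70, 88, 98, 111, 125, 97, 94]  (not all equal)
t=2: [117, 117, 124, 127, 127, 125, 117]  (not all equal)
t=3: [129, 129, 129, 129, 129, 129, 129]  (all equal)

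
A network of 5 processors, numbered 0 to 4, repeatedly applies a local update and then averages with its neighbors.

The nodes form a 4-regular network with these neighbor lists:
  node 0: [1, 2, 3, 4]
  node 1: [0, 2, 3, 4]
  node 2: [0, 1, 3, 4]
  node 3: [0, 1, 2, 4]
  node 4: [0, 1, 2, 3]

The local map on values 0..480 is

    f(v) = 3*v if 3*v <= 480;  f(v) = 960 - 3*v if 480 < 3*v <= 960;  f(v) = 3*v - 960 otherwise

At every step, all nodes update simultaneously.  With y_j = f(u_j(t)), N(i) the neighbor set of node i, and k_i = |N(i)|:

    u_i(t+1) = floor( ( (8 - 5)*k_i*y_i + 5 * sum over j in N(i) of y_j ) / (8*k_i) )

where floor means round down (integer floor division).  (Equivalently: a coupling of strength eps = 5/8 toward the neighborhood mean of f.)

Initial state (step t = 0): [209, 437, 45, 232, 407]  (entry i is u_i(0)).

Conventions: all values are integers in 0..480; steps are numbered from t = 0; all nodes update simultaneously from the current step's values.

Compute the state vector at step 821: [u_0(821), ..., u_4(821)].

Answer: [210, 209, 210, 211, 211]
Key observation: The state at step 9, [230, 231, 230, 229, 229], reappears at step 21: the system is in a cycle of period 12 from step 9 on.  Therefore the state at step 821 equals the state at step 9 + ((821 - 9) mod 12) = 17, which is [210, 209, 210, 211, 211].

Derivation:
t=0: [209, 437, 45, 232, 407]
t=1: [282, 286, 239, 267, 267]
t=2: [146, 143, 174, 156, 156]
t=3: [445, 444, 445, 452, 452]
t=4: [381, 380, 381, 385, 385]
t=5: [186, 185, 186, 188, 188]
t=6: [400, 401, 400, 399, 399]
t=7: [239, 240, 239, 238, 238]
t=8: [243, 242, 243, 244, 244]
t=9: [230, 231, 230, 229, 229]
t=10: [270, 269, 270, 271, 271]
t=11: [149, 150, 149, 148, 148]
t=12: [446, 447, 446, 445, 445]
t=13: [377, 378, 377, 376, 376]
t=14: [170, 171, 170, 169, 169]
t=15: [450, 449, 450, 451, 451]
t=16: [390, 389, 390, 391, 391]
t=17: [210, 209, 210, 211, 211]
t=18: [329, 330, 329, 328, 328]
t=19: [26, 27, 26, 25, 25]
t=20: [77, 78, 77, 76, 76]
t=21: [230, 231, 230, 229, 229]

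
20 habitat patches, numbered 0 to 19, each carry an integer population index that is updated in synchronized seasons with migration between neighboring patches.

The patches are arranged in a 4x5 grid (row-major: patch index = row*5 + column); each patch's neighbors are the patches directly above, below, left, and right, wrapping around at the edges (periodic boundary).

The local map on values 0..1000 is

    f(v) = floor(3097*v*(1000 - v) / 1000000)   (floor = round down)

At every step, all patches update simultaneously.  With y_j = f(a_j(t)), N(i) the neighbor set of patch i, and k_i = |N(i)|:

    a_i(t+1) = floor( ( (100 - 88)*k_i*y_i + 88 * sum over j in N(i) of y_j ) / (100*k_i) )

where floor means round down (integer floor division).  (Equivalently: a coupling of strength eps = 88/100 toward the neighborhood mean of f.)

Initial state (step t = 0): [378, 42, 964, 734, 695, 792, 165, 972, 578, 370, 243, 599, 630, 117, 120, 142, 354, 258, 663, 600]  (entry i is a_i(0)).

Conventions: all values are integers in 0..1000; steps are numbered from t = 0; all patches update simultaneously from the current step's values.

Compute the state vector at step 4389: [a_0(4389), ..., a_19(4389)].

Simulating step by step:
t=0: [378, 42, 964, 734, 695, 792, 165, 972, 578, 370, 243, 599, 630, 117, 120, 142, 354, 258, 663, 600]
t=1: [454, 448, 321, 558, 693, 598, 372, 452, 470, 581, 498, 622, 468, 586, 556, 649, 488, 560, 579, 540]
t=2: [723, 738, 753, 720, 750, 753, 747, 738, 760, 736, 739, 756, 754, 763, 762, 762, 744, 745, 760, 726]
t=3: [583, 593, 598, 577, 611, 597, 585, 577, 591, 573, 570, 584, 578, 565, 589, 600, 580, 577, 593, 572]
t=4: [743, 749, 751, 745, 753, 753, 749, 750, 755, 746, 748, 754, 755, 751, 757, 754, 749, 750, 756, 745]
t=5: [578, 583, 582, 576, 586, 584, 578, 576, 581, 574, 574, 579, 577, 571, 582, 584, 578, 576, 582, 574]
t=6: [752, 754, 754, 752, 755, 755, 753, 754, 756, 752, 753, 755, 755, 754, 756, 755, 753, 754, 756, 752]
t=7: [573, 575, 574, 572, 576, 575, 573, 573, 574, 572, 572, 574, 573, 571, 575, 575, 573, 573, 574, 572]
t=8: [756, 756, 757, 756, 757, 757, 756, 757, 757, 756, 756, 757, 757, 756, 757, 757, 756, 757, 757, 756]
t=9: [569, 570, 569, 569, 570, 570, 569, 569, 570, 569, 569, 570, 569, 569, 570, 570, 569, 569, 570, 569]
t=10: [759, 759, 759, 759, 759, 759, 759, 759, 759, 759, 759, 759, 759, 759, 759, 759, 759, 759, 759, 759]
t=11: [566, 566, 566, 566, 566, 566, 566, 566, 566, 566, 566, 566, 566, 566, 566, 566, 566, 566, 566, 566]
t=12: [760, 760, 760, 760, 760, 760, 760, 760, 760, 760, 760, 760, 760, 760, 760, 760, 760, 760, 760, 760]
t=13: [564, 564, 564, 564, 564, 564, 564, 564, 564, 564, 564, 564, 564, 564, 564, 564, 564, 564, 564, 564]
t=14: [761, 761, 761, 761, 761, 761, 761, 761, 761, 761, 761, 761, 761, 761, 761, 761, 761, 761, 761, 761]
t=15: [563, 563, 563, 563, 563, 563, 563, 563, 563, 563, 563, 563, 563, 563, 563, 563, 563, 563, 563, 563]
t=16: [761, 761, 761, 761, 761, 761, 761, 761, 761, 761, 761, 761, 761, 761, 761, 761, 761, 761, 761, 761]

Answer: [563, 563, 563, 563, 563, 563, 563, 563, 563, 563, 563, 563, 563, 563, 563, 563, 563, 563, 563, 563]
Key observation: The state at step 14, [761, 761, 761, 761, 761, 761, 761, 761, 761, 761, 761, 761, 761, 761, 761, 761, 761, 761, 761, 761], reappears at step 16: the system is in a cycle of period 2 from step 14 on.  Therefore the state at step 4389 equals the state at step 14 + ((4389 - 14) mod 2) = 15, which is [563, 563, 563, 563, 563, 563, 563, 563, 563, 563, 563, 563, 563, 563, 563, 563, 563, 563, 563, 563].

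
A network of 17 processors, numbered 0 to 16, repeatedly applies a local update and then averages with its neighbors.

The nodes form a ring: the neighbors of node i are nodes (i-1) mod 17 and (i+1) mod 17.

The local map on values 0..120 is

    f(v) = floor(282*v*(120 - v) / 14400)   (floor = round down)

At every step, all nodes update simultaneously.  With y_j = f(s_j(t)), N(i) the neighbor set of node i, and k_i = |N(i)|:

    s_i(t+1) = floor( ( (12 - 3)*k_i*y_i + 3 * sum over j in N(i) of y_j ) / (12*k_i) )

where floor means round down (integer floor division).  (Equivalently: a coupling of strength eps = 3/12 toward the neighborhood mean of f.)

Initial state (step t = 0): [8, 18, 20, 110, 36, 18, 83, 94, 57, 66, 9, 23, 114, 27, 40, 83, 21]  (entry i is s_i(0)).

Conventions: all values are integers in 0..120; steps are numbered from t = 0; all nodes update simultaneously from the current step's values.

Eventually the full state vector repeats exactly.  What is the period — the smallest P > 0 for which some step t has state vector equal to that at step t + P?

Simulating step by step:
t=0: [8, 18, 20, 110, 36, 18, 83, 94, 57, 66, 9, 23, 114, 27, 40, 83, 21]
t=1: [22, 33, 36, 28, 51, 41, 55, 51, 67, 62, 28, 36, 21, 46, 60, 57, 39]
t=2: [46, 54, 57, 53, 65, 64, 68, 68, 69, 67, 53, 55, 45, 63, 69, 68, 59]
t=3: [66, 68, 69, 69, 69, 69, 69, 68, 68, 68, 69, 69, 67, 69, 68, 69, 69]
t=4: [68, 68, 68, 68, 68, 68, 68, 68, 69, 68, 68, 68, 68, 68, 68, 68, 68]
t=5: [69, 69, 69, 69, 69, 69, 69, 68, 68, 68, 69, 69, 69, 69, 69, 69, 69]
t=6: [68, 68, 68, 68, 68, 68, 68, 68, 69, 68, 68, 68, 68, 68, 68, 68, 68]

Answer: 2
Key observation: The state at step 4, [68, 68, 68, 68, 68, 68, 68, 68, 69, 68, 68, 68, 68, 68, 68, 68, 68], reappears at step 6 — and no state repeats earlier — so the cycle the system enters has period 2.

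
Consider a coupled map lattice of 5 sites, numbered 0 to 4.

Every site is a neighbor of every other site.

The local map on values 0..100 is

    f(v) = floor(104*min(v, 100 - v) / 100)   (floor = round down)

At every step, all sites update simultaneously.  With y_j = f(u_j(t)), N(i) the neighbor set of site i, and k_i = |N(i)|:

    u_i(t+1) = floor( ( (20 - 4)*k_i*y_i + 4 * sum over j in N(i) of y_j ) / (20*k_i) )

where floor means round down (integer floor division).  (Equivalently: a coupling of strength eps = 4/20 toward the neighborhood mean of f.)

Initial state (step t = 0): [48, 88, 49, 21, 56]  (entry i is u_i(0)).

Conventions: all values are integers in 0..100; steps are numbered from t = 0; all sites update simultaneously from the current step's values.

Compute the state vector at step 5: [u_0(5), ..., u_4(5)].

Answer: [39, 30, 40, 33, 39]

Derivation:
t=0: [48, 88, 49, 21, 56]
t=1: [45, 17, 46, 24, 42]
t=2: [43, 21, 44, 26, 41]
t=3: [41, 24, 42, 29, 40]
t=4: [40, 27, 41, 31, 39]
t=5: [39, 30, 40, 33, 39]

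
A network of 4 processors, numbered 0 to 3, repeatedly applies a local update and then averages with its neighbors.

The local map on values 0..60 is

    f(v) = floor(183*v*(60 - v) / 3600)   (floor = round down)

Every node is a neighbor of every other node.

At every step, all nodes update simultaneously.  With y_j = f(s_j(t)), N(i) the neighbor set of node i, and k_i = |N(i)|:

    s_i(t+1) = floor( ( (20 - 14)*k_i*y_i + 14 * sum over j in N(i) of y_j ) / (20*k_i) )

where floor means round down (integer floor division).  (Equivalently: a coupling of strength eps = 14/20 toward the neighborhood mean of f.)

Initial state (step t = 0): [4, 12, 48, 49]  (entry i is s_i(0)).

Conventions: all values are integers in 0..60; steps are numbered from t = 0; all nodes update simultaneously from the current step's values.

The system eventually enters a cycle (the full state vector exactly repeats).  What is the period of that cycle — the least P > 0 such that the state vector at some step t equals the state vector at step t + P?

Simulating step by step:
t=0: [4, 12, 48, 49]
t=1: [23, 24, 24, 24]
t=2: [43, 43, 43, 43]
t=3: [37, 37, 37, 37]
t=4: [43, 43, 43, 43]

Answer: 2
Key observation: The state at step 2, [43, 43, 43, 43], reappears at step 4 — and no state repeats earlier — so the cycle the system enters has period 2.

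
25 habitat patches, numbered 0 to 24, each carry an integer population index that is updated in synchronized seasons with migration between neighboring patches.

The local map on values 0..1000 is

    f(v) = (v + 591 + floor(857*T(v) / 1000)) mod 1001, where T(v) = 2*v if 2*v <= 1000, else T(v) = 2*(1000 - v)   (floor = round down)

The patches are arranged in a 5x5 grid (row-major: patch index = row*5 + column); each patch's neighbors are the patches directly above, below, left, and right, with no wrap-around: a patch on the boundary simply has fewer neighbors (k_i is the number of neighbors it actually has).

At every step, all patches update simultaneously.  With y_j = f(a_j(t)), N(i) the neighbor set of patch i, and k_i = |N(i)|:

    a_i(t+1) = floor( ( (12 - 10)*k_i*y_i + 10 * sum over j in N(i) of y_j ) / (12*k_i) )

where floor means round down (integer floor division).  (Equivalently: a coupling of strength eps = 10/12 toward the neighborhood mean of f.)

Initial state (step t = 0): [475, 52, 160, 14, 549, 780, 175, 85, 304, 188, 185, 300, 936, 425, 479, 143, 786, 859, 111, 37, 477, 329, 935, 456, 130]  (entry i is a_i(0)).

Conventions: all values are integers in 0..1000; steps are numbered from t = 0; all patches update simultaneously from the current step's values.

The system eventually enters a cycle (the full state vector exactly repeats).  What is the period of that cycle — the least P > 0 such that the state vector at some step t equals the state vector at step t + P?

Simulating step by step:
t=0: [475, 52, 160, 14, 549, 780, 175, 85, 304, 188, 185, 300, 936, 425, 479, 143, 786, 859, 111, 37, 477, 329, 935, 456, 130]
t=1: [762, 390, 609, 479, 455, 412, 574, 373, 546, 632, 607, 386, 659, 713, 574, 640, 655, 720, 763, 872, 756, 708, 661, 824, 789]
t=2: [691, 808, 739, 872, 863, 818, 689, 831, 806, 873, 753, 821, 726, 840, 795, 827, 779, 810, 747, 778, 812, 808, 778, 766, 705]
t=3: [737, 787, 717, 722, 681, 783, 733, 764, 699, 710, 724, 767, 725, 746, 714, 740, 724, 756, 739, 765, 720, 737, 738, 770, 760]
t=4: [748, 776, 767, 801, 796, 775, 755, 785, 782, 803, 763, 780, 766, 786, 778, 785, 771, 778, 763, 773, 778, 783, 767, 768, 756]
t=5: [752, 760, 743, 743, 731, 761, 750, 753, 738, 740, 748, 756, 747, 750, 742, 751, 746, 754, 750, 756, 744, 750, 750, 758, 755]
t=6: [761, 767, 767, 776, 775, 766, 763, 771, 771, 777, 764, 768, 766, 771, 769, 770, 766, 768, 765, 767, 768, 769, 765, 765, 763]
t=7: [757, 757, 753, 752, 749, 758, 755, 755, 751, 751, 755, 757, 754, 754, 752, 756, 754, 756, 755, 756, 754, 755, 755, 757, 756]
t=8: [762, 764, 764, 767, 767, 763, 763, 765, 765, 767, 763, 764, 764, 765, 765, 764, 763, 764, 764, 764, 764, 764, 763, 763, 763]
t=9: [758, 758, 757, 756, 756, 759, 758, 757, 756, 756, 758, 758, 757, 757, 757, 758, 758, 758, 758, 758, 758, 758, 758, 758, 758]
t=10: [762, 762, 763, 763, 764, 762, 762, 763, 763, 763, 762, 762, 762, 763, 763, 762, 762, 762, 762, 762, 762, 762, 762, 762, 762]
t=11: [759, 759, 759, 758, 758, 759, 759, 759, 759, 758, 759, 759, 759, 759, 759, 759, 759, 759, 759, 759, 759, 759, 759, 759, 759]
t=12: [762, 762, 762, 762, 762, 762, 762, 762, 762, 762, 762, 762, 762, 762, 762, 762, 762, 762, 762, 762, 762, 762, 762, 762, 762]
t=13: [759, 759, 759, 759, 759, 759, 759, 759, 759, 759, 759, 759, 759, 759, 759, 759, 759, 759, 759, 759, 759, 759, 759, 759, 759]
t=14: [762, 762, 762, 762, 762, 762, 762, 762, 762, 762, 762, 762, 762, 762, 762, 762, 762, 762, 762, 762, 762, 762, 762, 762, 762]

Answer: 2
Key observation: The state at step 12, [762, 762, 762, 762, 762, 762, 762, 762, 762, 762, 762, 762, 762, 762, 762, 762, 762, 762, 762, 762, 762, 762, 762, 762, 762], reappears at step 14 — and no state repeats earlier — so the cycle the system enters has period 2.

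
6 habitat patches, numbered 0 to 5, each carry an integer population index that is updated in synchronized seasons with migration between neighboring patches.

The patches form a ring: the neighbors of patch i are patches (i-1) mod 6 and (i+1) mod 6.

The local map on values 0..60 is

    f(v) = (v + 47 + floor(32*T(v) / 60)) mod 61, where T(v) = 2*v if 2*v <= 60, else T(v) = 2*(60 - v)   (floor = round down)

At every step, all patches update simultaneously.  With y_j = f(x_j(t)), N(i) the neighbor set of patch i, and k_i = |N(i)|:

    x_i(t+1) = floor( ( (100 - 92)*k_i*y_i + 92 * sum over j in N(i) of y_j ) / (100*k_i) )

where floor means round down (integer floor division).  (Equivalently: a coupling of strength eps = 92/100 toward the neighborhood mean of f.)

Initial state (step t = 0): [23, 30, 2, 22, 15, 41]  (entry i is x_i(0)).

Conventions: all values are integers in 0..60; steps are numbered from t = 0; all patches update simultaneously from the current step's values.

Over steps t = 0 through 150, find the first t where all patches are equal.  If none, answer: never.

Answer: 4
Key observation: Synchronization is absorbing here: once all patches are equal they stay equal, and step 4 is the first all-equal step.

Derivation:
t=0: [23, 30, 2, 22, 15, 41]  (not all equal)
t=1: [46, 42, 40, 33, 37, 26]  (not all equal)
t=2: [43, 46, 47, 47, 43, 45]  (not all equal)
t=3: [46, 46, 46, 46, 46, 47]  (not all equal)
t=4: [46, 46, 46, 46, 46, 46]  (all equal)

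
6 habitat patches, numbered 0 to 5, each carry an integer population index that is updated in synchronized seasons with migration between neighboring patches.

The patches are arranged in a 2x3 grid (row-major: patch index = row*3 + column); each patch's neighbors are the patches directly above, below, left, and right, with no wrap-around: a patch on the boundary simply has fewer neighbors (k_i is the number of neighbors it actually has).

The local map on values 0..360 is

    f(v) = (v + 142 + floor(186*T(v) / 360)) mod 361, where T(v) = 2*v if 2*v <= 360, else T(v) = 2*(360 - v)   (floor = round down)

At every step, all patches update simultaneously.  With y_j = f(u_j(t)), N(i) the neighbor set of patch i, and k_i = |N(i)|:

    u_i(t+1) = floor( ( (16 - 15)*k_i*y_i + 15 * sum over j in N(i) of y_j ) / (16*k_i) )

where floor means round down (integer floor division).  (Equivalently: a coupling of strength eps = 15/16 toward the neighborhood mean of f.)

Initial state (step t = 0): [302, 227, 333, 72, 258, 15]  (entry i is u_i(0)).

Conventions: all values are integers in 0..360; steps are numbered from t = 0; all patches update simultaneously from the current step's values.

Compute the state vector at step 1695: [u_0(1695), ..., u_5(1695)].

Simulating step by step:
t=0: [302, 227, 333, 72, 258, 15]
t=1: [211, 142, 157, 152, 198, 144]
t=2: [83, 126, 72, 142, 81, 119]
t=3: [69, 284, 45, 293, 59, 279]
t=4: [151, 251, 148, 263, 150, 240]
t=5: [140, 88, 140, 90, 140, 87]
t=6: [306, 80, 303, 81, 305, 80]
t=7: [294, 152, 293, 152, 294, 152]
t=8: [93, 139, 93, 139, 93, 139]
t=9: [79, 314, 79, 314, 79, 314]
t=10: [152, 292, 152, 292, 152, 292]
t=11: [139, 93, 139, 93, 139, 93]
t=12: [314, 79, 314, 79, 314, 79]
t=13: [292, 152, 292, 152, 292, 152]
t=14: [93, 139, 93, 139, 93, 139]

Answer: [79, 314, 79, 314, 79, 314]
Key observation: The state at step 8, [93, 139, 93, 139, 93, 139], reappears at step 14: the system is in a cycle of period 6 from step 8 on.  Therefore the state at step 1695 equals the state at step 8 + ((1695 - 8) mod 6) = 9, which is [79, 314, 79, 314, 79, 314].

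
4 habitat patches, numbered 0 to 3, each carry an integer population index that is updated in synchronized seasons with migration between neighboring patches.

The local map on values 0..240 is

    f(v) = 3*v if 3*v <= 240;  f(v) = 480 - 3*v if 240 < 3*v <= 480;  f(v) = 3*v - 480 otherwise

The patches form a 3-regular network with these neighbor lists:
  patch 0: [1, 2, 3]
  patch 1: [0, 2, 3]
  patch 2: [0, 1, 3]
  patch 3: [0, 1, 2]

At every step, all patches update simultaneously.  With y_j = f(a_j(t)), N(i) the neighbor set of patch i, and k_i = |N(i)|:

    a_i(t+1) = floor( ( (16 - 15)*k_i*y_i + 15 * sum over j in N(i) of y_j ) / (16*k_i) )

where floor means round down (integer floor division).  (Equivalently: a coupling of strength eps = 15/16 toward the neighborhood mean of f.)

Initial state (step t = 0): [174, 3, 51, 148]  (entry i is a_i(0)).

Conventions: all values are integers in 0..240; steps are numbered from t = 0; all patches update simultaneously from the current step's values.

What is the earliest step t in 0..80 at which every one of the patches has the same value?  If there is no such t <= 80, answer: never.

Simulating step by step:
t=0: [174, 3, 51, 148]  (not all equal)
t=1: [64, 72, 36, 66]  (not all equal)
t=2: [175, 169, 196, 173]  (not all equal)
t=3: [57, 61, 41, 58]  (not all equal)
t=4: [160, 157, 172, 159]  (not all equal)
t=5: [15, 12, 6, 14]  (not all equal)
t=6: [32, 35, 39, 33]  (not all equal)
t=7: [106, 104, 101, 105]  (not all equal)
t=8: [169, 168, 165, 168]  (not all equal)
t=9: [21, 22, 24, 22]  (not all equal)
t=10: [67, 66, 65, 66]  (not all equal)
t=11: [197, 198, 198, 198]  (not all equal)
t=12: [113, 113, 113, 113]  (all equal)

Answer: 12
Key observation: Synchronization is absorbing here: once all patches are equal they stay equal, and step 12 is the first all-equal step.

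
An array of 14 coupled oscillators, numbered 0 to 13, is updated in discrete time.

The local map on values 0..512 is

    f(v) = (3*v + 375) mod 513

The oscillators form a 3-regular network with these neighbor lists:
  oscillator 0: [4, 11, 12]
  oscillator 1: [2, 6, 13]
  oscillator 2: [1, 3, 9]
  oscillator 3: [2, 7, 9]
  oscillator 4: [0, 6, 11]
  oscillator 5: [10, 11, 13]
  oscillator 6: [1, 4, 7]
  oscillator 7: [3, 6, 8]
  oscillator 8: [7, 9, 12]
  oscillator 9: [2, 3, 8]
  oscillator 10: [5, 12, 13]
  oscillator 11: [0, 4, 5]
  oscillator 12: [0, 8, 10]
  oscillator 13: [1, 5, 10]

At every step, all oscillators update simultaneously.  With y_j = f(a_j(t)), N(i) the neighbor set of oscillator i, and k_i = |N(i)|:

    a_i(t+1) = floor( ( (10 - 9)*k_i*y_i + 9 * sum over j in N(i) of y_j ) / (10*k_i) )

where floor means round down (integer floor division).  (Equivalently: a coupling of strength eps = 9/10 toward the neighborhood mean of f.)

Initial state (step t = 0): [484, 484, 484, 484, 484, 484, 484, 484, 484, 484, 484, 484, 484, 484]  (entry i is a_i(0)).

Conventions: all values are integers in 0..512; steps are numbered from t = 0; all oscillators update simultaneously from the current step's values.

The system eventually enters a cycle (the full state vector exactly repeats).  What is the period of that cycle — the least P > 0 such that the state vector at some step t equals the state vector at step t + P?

Answer: 18
Key observation: The state at step 3, [501, 501, 501, 501, 501, 501, 501, 501, 501, 501, 501, 501, 501, 501], reappears at step 21 — and no state repeats earlier — so the cycle the system enters has period 18.

Derivation:
t=0: [484, 484, 484, 484, 484, 484, 484, 484, 484, 484, 484, 484, 484, 484]
t=1: [288, 288, 288, 288, 288, 288, 288, 288, 288, 288, 288, 288, 288, 288]
t=2: [213, 213, 213, 213, 213, 213, 213, 213, 213, 213, 213, 213, 213, 213]
t=3: [501, 501, 501, 501, 501, 501, 501, 501, 501, 501, 501, 501, 501, 501]
t=4: [339, 339, 339, 339, 339, 339, 339, 339, 339, 339, 339, 339, 339, 339]
t=5: [366, 366, 366, 366, 366, 366, 366, 366, 366, 366, 366, 366, 366, 366]
t=6: [447, 447, 447, 447, 447, 447, 447, 447, 447, 447, 447, 447, 447, 447]
t=7: [177, 177, 177, 177, 177, 177, 177, 177, 177, 177, 177, 177, 177, 177]
t=8: [393, 393, 393, 393, 393, 393, 393, 393, 393, 393, 393, 393, 393, 393]
t=9: [15, 15, 15, 15, 15, 15, 15, 15, 15, 15, 15, 15, 15, 15]
t=10: [420, 420, 420, 420, 420, 420, 420, 420, 420, 420, 420, 420, 420, 420]
t=11: [96, 96, 96, 96, 96, 96, 96, 96, 96, 96, 96, 96, 96, 96]
t=12: [150, 150, 150, 150, 150, 150, 150, 150, 150, 150, 150, 150, 150, 150]
t=13: [312, 312, 312, 312, 312, 312, 312, 312, 312, 312, 312, 312, 312, 312]
t=14: [285, 285, 285, 285, 285, 285, 285, 285, 285, 285, 285, 285, 285, 285]
t=15: [204, 204, 204, 204, 204, 204, 204, 204, 204, 204, 204, 204, 204, 204]
t=16: [474, 474, 474, 474, 474, 474, 474, 474, 474, 474, 474, 474, 474, 474]
t=17: [258, 258, 258, 258, 258, 258, 258, 258, 258, 258, 258, 258, 258, 258]
t=18: [123, 123, 123, 123, 123, 123, 123, 123, 123, 123, 123, 123, 123, 123]
t=19: [231, 231, 231, 231, 231, 231, 231, 231, 231, 231, 231, 231, 231, 231]
t=20: [42, 42, 42, 42, 42, 42, 42, 42, 42, 42, 42, 42, 42, 42]
t=21: [501, 501, 501, 501, 501, 501, 501, 501, 501, 501, 501, 501, 501, 501]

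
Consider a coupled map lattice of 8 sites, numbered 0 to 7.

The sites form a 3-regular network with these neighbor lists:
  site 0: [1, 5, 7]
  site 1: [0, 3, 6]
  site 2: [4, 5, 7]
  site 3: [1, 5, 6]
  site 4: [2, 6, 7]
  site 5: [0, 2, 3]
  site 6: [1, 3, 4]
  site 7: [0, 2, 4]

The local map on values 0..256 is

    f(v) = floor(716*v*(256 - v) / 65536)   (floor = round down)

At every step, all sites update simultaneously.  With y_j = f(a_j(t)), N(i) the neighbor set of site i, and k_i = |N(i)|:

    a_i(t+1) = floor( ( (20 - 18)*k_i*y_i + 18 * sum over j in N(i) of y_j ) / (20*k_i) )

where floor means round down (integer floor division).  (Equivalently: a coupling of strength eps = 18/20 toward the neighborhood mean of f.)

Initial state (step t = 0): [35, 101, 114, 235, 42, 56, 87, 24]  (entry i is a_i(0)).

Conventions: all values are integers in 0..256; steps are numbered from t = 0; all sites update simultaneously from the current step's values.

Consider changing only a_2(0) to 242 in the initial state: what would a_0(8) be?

Simulating step by step:
t=0: [35, 101, 242, 235, 42, 56, 87, 24]
t=1: [114, 106, 87, 141, 86, 64, 112, 71]
t=2: [152, 176, 146, 162, 159, 167, 170, 162]
t=3: [161, 164, 166, 158, 166, 170, 162, 171]
t=4: [161, 167, 160, 163, 162, 165, 165, 163]
t=5: [164, 165, 165, 163, 165, 166, 164, 166]
t=6: [163, 164, 163, 163, 163, 164, 164, 163]
t=7: [164, 164, 164, 164, 164, 164, 164, 165]
t=8: [164, 164, 164, 164, 164, 164, 164, 164]

Answer: a_0(8) = 164
Key observation: This trace re-runs the system from the modified initial state.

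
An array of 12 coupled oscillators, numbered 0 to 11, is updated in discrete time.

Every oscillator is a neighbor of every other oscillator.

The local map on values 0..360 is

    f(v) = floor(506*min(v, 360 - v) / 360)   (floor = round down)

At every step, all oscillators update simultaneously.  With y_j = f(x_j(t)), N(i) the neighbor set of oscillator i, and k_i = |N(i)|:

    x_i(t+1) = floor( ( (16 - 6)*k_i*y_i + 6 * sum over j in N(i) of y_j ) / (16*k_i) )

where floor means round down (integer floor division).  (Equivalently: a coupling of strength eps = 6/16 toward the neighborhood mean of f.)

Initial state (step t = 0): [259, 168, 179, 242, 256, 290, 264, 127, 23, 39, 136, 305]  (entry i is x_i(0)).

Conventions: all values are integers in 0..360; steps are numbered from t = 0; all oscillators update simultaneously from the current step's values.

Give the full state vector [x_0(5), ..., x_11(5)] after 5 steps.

Simulating step by step:
t=0: [259, 168, 179, 242, 256, 290, 264, 127, 23, 39, 136, 305]
t=1: [141, 197, 206, 155, 144, 115, 137, 163, 76, 89, 170, 103]
t=2: [193, 212, 204, 205, 196, 172, 190, 212, 139, 150, 217, 162]
t=3: [227, 212, 218, 217, 225, 231, 230, 212, 204, 213, 207, 223]
t=4: [191, 204, 198, 199, 192, 188, 188, 204, 210, 203, 208, 194]
t=5: [232, 222, 226, 226, 232, 235, 235, 222, 216, 222, 218, 230]

Answer: [232, 222, 226, 226, 232, 235, 235, 222, 216, 222, 218, 230]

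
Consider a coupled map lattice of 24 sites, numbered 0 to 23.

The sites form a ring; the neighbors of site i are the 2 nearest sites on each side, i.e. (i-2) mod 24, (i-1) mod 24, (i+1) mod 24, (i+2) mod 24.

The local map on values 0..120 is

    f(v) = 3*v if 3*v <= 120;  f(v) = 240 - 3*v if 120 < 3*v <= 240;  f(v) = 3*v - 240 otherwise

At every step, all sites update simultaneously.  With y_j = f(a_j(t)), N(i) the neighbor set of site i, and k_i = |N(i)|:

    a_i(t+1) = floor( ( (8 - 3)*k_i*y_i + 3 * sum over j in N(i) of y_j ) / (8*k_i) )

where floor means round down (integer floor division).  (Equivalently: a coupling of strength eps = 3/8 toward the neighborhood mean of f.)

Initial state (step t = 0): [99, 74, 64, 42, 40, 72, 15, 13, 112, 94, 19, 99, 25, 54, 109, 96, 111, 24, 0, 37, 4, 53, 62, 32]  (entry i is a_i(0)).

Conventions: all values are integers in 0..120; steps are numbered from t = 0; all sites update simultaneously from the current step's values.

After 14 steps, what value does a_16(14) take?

Simulating step by step:
t=0: [99, 74, 64, 42, 40, 72, 15, 13, 112, 94, 19, 99, 25, 54, 109, 96, 111, 24, 0, 37, 4, 53, 62, 32]
t=1: [55, 40, 58, 90, 96, 44, 54, 43, 77, 49, 60, 59, 73, 73, 81, 60, 77, 68, 27, 84, 30, 76, 56, 79]
t=2: [71, 91, 66, 50, 56, 92, 74, 96, 37, 80, 54, 57, 26, 26, 12, 43, 22, 37, 64, 28, 72, 24, 61, 28]
t=3: [37, 43, 47, 73, 62, 43, 36, 45, 82, 28, 72, 65, 73, 76, 53, 96, 69, 98, 56, 76, 39, 68, 55, 70]
t=4: [98, 93, 89, 48, 65, 96, 93, 94, 33, 69, 29, 41, 28, 25, 61, 46, 44, 49, 65, 33, 91, 44, 74, 49]
t=5: [50, 49, 38, 74, 47, 50, 46, 46, 80, 52, 85, 99, 84, 80, 70, 94, 95, 91, 59, 88, 45, 90, 38, 78]
t=6: [86, 79, 99, 48, 92, 86, 91, 89, 28, 68, 23, 46, 17, 13, 28, 36, 43, 36, 58, 36, 87, 42, 92, 34]
t=7: [29, 27, 49, 70, 41, 29, 36, 32, 67, 48, 68, 82, 59, 56, 81, 99, 103, 104, 73, 96, 43, 96, 46, 79]
t=8: [80, 70, 87, 54, 102, 87, 99, 90, 55, 76, 41, 28, 50, 57, 26, 55, 57, 63, 41, 53, 89, 54, 87, 31]
t=9: [15, 36, 29, 61, 57, 34, 53, 34, 67, 36, 97, 79, 88, 73, 77, 71, 73, 63, 94, 76, 44, 69, 31, 70]
t=10: [57, 88, 80, 69, 73, 92, 79, 94, 56, 85, 48, 21, 22, 19, 14, 26, 25, 41, 44, 29, 84, 43, 78, 44]
t=11: [56, 34, 13, 28, 19, 31, 17, 38, 59, 34, 80, 61, 65, 58, 52, 76, 79, 105, 94, 87, 36, 89, 31, 87]
t=12: [68, 84, 53, 79, 60, 86, 62, 100, 64, 85, 25, 55, 47, 59, 64, 28, 21, 54, 45, 36, 84, 39, 79, 40]
t=13: [42, 30, 61, 17, 52, 27, 51, 50, 49, 33, 69, 70, 86, 68, 58, 76, 68, 82, 90, 96, 38, 95, 28, 90]
t=14: [95, 79, 67, 61, 78, 79, 87, 90, 87, 84, 43, 36, 26, 34, 50, 21, 33, 15, 37, 48, 90, 54, 80, 49]

Answer: a_16(14) = 33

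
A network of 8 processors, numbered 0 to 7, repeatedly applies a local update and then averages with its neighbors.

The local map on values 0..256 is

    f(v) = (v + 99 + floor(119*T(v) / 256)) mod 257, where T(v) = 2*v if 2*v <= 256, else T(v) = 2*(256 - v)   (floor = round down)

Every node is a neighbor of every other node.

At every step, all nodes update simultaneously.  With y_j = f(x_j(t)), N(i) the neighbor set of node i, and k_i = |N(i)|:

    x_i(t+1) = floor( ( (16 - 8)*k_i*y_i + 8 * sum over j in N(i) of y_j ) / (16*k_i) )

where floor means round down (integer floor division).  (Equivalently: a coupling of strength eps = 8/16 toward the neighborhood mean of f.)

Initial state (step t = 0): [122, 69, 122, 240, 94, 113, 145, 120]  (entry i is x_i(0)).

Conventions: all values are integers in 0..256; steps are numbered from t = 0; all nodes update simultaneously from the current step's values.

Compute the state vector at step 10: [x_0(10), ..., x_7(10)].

Answer: [81, 81, 81, 81, 81, 81, 81, 81]

Derivation:
t=0: [122, 69, 122, 240, 94, 113, 145, 120]
t=1: [85, 151, 85, 93, 61, 77, 90, 83]
t=2: [45, 81, 45, 52, 135, 148, 49, 43]
t=3: [177, 207, 177, 183, 136, 136, 181, 175]
t=4: [91, 92, 91, 91, 90, 90, 91, 91]
t=5: [16, 17, 16, 16, 16, 16, 16, 16]
t=6: [129, 130, 129, 129, 129, 129, 129, 129]
t=7: [89, 89, 89, 89, 89, 89, 89, 89]
t=8: [13, 13, 13, 13, 13, 13, 13, 13]
t=9: [124, 124, 124, 124, 124, 124, 124, 124]
t=10: [81, 81, 81, 81, 81, 81, 81, 81]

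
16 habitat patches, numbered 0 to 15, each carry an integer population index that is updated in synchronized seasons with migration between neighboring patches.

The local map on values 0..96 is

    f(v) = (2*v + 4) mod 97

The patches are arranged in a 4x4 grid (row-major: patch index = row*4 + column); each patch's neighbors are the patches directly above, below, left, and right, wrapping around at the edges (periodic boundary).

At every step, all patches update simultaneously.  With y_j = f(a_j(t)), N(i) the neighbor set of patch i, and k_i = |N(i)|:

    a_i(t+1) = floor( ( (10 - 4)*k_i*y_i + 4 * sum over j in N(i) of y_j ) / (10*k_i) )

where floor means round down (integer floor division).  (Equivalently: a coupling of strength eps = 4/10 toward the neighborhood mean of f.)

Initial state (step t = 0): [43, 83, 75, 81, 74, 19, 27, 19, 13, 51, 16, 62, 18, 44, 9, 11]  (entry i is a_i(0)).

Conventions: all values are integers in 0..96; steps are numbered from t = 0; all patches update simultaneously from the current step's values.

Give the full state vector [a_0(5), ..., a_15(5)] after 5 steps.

Answer: [25, 36, 58, 23, 19, 49, 69, 52, 27, 37, 50, 46, 47, 20, 42, 38]

Derivation:
t=0: [43, 83, 75, 81, 74, 19, 27, 19, 13, 51, 16, 62, 18, 44, 9, 11]
t=1: [77, 71, 56, 62, 53, 44, 52, 46, 31, 25, 33, 32, 47, 69, 34, 31]
t=2: [46, 51, 27, 42, 39, 67, 34, 69, 53, 59, 62, 70, 24, 44, 63, 56]
t=3: [80, 34, 55, 74, 68, 43, 60, 55, 28, 32, 36, 39, 53, 67, 39, 33]
t=4: [58, 64, 33, 50, 49, 75, 36, 30, 56, 67, 71, 71, 31, 48, 69, 65]
t=5: [25, 36, 58, 23, 19, 49, 69, 52, 27, 37, 50, 46, 47, 20, 42, 38]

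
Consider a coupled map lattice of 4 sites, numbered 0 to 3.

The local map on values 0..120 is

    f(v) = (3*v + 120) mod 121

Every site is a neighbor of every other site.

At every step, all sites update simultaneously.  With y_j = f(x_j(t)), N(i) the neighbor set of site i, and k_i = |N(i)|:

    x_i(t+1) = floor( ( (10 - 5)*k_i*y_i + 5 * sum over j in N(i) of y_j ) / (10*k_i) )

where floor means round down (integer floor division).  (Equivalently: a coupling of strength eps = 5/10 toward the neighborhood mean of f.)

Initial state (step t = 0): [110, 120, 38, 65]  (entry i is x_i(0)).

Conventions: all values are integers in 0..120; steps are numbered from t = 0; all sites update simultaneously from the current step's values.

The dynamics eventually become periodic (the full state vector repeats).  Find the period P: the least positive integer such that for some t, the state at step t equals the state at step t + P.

Simulating step by step:
t=0: [110, 120, 38, 65]
t=1: [94, 104, 102, 89]
t=2: [45, 55, 53, 40]
t=3: [39, 49, 47, 75]
t=4: [82, 52, 50, 78]
t=5: [30, 40, 38, 66]
t=6: [95, 105, 103, 91]
t=7: [49, 59, 57, 45]
t=8: [32, 42, 40, 28]
t=9: [81, 51, 89, 77]
t=10: [27, 37, 35, 63]
t=11: [86, 96, 94, 82]
t=12: [22, 32, 30, 18]
t=13: [72, 82, 80, 68]
t=14: [80, 50, 88, 76]
t=15: [84, 54, 52, 80]
t=16: [36, 46, 44, 72]
t=17: [73, 43, 41, 69]
t=18: [64, 34, 32, 60]
t=19: [77, 87, 85, 73]
t=20: [75, 45, 43, 71]
t=21: [70, 40, 38, 66]
t=22: [95, 105, 103, 91]

Answer: 16
Key observation: The state at step 6, [95, 105, 103, 91], reappears at step 22 — and no state repeats earlier — so the cycle the system enters has period 16.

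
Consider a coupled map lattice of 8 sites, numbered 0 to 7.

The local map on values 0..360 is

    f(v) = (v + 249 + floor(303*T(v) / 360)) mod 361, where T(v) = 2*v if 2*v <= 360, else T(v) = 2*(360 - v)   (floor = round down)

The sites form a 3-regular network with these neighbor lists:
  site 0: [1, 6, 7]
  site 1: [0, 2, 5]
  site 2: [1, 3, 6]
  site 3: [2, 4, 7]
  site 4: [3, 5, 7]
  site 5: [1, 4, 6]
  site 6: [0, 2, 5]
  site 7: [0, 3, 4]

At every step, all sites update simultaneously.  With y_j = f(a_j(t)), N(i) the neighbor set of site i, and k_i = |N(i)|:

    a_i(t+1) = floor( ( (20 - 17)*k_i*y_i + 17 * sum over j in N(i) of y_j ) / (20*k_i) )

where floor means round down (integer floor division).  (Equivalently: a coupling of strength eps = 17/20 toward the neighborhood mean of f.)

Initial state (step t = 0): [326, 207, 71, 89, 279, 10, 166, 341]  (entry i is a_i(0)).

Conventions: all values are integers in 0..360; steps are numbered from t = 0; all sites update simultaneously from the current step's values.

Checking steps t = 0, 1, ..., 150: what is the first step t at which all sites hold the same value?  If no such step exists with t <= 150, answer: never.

Simulating step by step:
t=0: [326, 207, 71, 89, 279, 10, 166, 341]  (not all equal)
t=1: [308, 229, 241, 200, 232, 321, 226, 237]  (not all equal)
t=2: [328, 301, 342, 335, 323, 327, 301, 326]  (not all equal)
t=3: [280, 269, 277, 267, 269, 281, 269, 269]  (not all equal)
t=4: [308, 303, 309, 308, 307, 308, 303, 308]  (not all equal)
t=5: [284, 283, 284, 283, 283, 284, 283, 283]  (not all equal)
t=6: [299, 299, 299, 299, 299, 299, 299, 299]  (all equal)

Answer: 6
Key observation: Synchronization is absorbing here: once all sites are equal they stay equal, and step 6 is the first all-equal step.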